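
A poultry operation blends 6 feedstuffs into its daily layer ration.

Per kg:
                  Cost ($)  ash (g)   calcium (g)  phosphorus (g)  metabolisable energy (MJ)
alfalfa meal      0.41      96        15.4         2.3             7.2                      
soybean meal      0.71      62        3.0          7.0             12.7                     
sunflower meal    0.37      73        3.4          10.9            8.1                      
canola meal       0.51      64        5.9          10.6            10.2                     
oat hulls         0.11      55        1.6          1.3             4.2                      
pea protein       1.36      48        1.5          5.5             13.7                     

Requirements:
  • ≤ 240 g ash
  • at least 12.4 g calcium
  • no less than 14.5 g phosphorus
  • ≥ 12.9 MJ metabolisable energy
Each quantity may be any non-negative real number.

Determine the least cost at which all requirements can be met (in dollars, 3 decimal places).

This is a linear program. Let x1 = kg of alfalfa meal, x2 = kg of soybean meal, x3 = kg of sunflower meal, x4 = kg of canola meal, x5 = kg of oat hulls, x6 = kg of pea protein.
min 0.41x1 + 0.71x2 + 0.37x3 + 0.51x4 + 0.11x5 + 1.36x6 subject to:
  96x1 + 62x2 + 73x3 + 64x4 + 55x5 + 48x6 ≤ 240   (ash)
  15.4x1 + 3x2 + 3.4x3 + 5.9x4 + 1.6x5 + 1.5x6 ≥ 12.4   (calcium)
  2.3x1 + 7x2 + 10.9x3 + 10.6x4 + 1.3x5 + 5.5x6 ≥ 14.5   (phosphorus)
  7.2x1 + 12.7x2 + 8.1x3 + 10.2x4 + 4.2x5 + 13.7x6 ≥ 12.9   (metabolisable energy)
  x1, x2, x3, x4, x5, x6 ≥ 0.
At the optimum only alfalfa meal, sunflower meal are positive (soybean meal, canola meal, oat hulls, pea protein = 0). There the calcium and phosphorus constraints are tight.
Solving gives x1 = 0.5365, x3 = 1.217.
Hence cost = 0.41·0.5365 + 0.37·1.217 = $0.67026.

$0.670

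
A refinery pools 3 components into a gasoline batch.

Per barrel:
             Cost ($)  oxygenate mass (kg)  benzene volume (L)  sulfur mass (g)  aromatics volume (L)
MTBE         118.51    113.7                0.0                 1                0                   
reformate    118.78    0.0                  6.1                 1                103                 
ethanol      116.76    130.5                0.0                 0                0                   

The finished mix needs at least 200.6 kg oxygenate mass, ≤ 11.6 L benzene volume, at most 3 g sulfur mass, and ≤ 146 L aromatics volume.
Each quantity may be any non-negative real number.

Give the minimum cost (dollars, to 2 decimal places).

This is a linear program. Let x1 = barrels of MTBE, x2 = barrels of reformate, x3 = barrels of ethanol.
min 118.51x1 + 118.78x2 + 116.76x3 with:
  113.7x1 + 130.5x3 ≥ 200.6   (oxygenate mass)
  6.1x2 ≤ 11.6   (benzene volume)
  1x1 + 1x2 ≤ 3   (sulfur mass)
  103x2 ≤ 146   (aromatics volume)
  x1, x2, x3 ≥ 0.
At the optimum only ethanol is positive (MTBE, reformate = 0). Binding constraint: oxygenate mass.
Optimal quantities: ethanol = 1.5372 barrels.
Objective = 116.76·1.5372 = 179.4835.

$179.48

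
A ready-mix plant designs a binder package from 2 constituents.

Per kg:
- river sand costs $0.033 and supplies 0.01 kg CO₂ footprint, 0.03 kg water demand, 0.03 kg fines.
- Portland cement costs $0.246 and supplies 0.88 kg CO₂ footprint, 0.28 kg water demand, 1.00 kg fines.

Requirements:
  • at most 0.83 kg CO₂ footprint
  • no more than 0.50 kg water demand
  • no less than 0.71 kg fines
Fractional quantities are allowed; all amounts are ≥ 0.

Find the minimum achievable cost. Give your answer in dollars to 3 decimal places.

$0.175

Let x1 = kg of river sand, x2 = kg of Portland cement.
Minimise 0.033x1 + 0.246x2 subject to:
  0.01x1 + 0.88x2 ≤ 0.83   (CO₂ footprint)
  0.03x1 + 0.28x2 ≤ 0.5   (water demand)
  0.03x1 + 1x2 ≥ 0.71   (fines)
  x1, x2 ≥ 0.
The minimum-cost mix takes nothing from river sand — only Portland cement. Binding constraint: fines.
Solving gives x2 = 0.71.
Total cost: 0.246·0.71 = 0.17466.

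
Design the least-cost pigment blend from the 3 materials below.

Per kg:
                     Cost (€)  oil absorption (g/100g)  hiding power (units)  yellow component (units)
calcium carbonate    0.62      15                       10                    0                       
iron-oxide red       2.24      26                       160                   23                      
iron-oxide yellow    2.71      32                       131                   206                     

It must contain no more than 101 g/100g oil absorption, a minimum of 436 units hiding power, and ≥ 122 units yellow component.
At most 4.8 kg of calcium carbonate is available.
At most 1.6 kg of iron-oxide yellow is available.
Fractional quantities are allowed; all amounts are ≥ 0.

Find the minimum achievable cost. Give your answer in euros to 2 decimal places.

€6.38

Treat it as an LP. Let x1 = kg of calcium carbonate, x2 = kg of iron-oxide red, x3 = kg of iron-oxide yellow.
Minimize 0.62x1 + 2.24x2 + 2.71x3 subject to:
  15x1 + 26x2 + 32x3 ≤ 101   (oil absorption)
  10x1 + 160x2 + 131x3 ≥ 436   (hiding power)
  23x2 + 206x3 ≥ 122   (yellow component)
  x1 ≤ 4.8
  x3 ≤ 1.6
  x1, x2, x3 ≥ 0.
At the optimum only iron-oxide red, iron-oxide yellow are positive (calcium carbonate = 0). The hiding power and yellow component requirements are met with equality.
Optimal quantities: iron-oxide red = 2.465 kg, iron-oxide yellow = 0.317 kg.
Cost = 2.24·2.465 + 2.71·0.317 = 6.3807.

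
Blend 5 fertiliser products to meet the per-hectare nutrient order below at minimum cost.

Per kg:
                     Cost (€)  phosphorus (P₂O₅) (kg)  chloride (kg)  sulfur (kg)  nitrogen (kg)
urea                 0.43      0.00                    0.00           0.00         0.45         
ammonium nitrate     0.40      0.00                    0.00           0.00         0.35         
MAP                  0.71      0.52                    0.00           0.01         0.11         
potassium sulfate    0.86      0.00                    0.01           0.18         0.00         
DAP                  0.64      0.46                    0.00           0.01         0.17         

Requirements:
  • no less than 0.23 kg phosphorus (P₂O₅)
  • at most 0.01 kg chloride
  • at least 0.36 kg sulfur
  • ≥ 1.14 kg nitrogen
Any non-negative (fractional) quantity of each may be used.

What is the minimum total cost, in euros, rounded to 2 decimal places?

€12.38

Let x1 = kg of urea, x2 = kg of ammonium nitrate, x3 = kg of MAP, x4 = kg of potassium sulfate, x5 = kg of DAP.
Minimize 0.43x1 + 0.4x2 + 0.71x3 + 0.86x4 + 0.64x5 subject to:
  0.52x3 + 0.46x5 ≥ 0.23   (phosphorus (P₂O₅))
  0.01x4 ≤ 0.01   (chloride)
  0.01x3 + 0.18x4 + 0.01x5 ≥ 0.36   (sulfur)
  0.45x1 + 0.35x2 + 0.11x3 + 0.17x5 ≥ 1.14   (nitrogen)
  x1, x2, x3, x4, x5 ≥ 0.
The cheapest feasible vertex uses only potassium sulfate, DAP; urea, ammonium nitrate, MAP are not used. Binding constraints: chloride and sulfur.
That vertex is x4 = 1, x5 = 18.
Hence cost = 0.86·1 + 0.64·18 = €12.3800.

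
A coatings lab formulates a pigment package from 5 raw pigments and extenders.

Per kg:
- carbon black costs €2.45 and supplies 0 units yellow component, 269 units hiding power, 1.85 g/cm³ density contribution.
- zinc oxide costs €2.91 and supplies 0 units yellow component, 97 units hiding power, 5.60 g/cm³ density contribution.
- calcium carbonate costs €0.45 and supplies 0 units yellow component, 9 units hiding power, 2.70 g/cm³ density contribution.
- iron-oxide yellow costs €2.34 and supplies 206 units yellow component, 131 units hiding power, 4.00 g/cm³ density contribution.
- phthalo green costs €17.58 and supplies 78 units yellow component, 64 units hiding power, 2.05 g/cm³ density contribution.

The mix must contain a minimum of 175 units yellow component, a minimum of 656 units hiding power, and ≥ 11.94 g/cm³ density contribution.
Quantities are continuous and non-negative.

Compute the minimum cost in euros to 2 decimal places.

Set it up as a linear program. Let x1 = kg of carbon black, x2 = kg of zinc oxide, x3 = kg of calcium carbonate, x4 = kg of iron-oxide yellow, x5 = kg of phthalo green.
min 2.45x1 + 2.91x2 + 0.45x3 + 2.34x4 + 17.58x5 subject to:
  206x4 + 78x5 ≥ 175   (yellow component)
  269x1 + 97x2 + 9x3 + 131x4 + 64x5 ≥ 656   (hiding power)
  1.85x1 + 5.6x2 + 2.7x3 + 4x4 + 2.05x5 ≥ 11.94   (density contribution)
  x1, x2, x3, x4, x5 ≥ 0.
The optimal basis is {carbon black, calcium carbonate, iron-oxide yellow}; zinc oxide, phthalo green drop out. The yellow component, hiding power, density contribution requirements are met with equality.
Solving gives x1 = 1.964, x3 = 1.818, x4 = 0.8495.
Hence cost = 2.45·1.964 + 0.45·1.818 + 2.34·0.8495 = €7.6177.

€7.62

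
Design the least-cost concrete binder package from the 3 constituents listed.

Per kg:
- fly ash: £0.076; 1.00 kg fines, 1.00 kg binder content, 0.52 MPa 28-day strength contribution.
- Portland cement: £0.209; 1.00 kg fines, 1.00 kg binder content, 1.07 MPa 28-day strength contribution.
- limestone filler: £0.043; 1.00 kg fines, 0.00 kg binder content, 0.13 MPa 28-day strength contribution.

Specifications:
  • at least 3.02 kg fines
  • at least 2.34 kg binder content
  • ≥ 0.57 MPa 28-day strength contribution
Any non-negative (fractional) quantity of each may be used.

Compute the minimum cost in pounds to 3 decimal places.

Treat it as an LP. Let x1 = kg of fly ash, x2 = kg of Portland cement, x3 = kg of limestone filler.
min 0.076x1 + 0.209x2 + 0.043x3 subject to:
  1x1 + 1x2 + 1x3 ≥ 3.02   (fines)
  1x1 + 1x2 ≥ 2.34   (binder content)
  0.52x1 + 1.07x2 + 0.13x3 ≥ 0.57   (28-day strength contribution)
  x1, x2, x3 ≥ 0.
The optimal basis is {fly ash, limestone filler}; Portland cement drops out. There the fines and binder content constraints are tight.
Optimal quantities: fly ash = 2.34 kg, limestone filler = 0.68 kg.
Cost = 0.076·2.34 + 0.043·0.68 = 0.20708.

£0.207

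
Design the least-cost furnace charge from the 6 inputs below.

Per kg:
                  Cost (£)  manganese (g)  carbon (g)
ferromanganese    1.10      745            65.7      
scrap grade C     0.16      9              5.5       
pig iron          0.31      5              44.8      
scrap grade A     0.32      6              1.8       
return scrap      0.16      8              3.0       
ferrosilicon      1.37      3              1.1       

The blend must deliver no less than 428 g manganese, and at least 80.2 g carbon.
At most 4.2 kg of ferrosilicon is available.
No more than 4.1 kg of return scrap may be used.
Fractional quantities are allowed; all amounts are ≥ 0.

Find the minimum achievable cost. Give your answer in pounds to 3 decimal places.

£0.922

Let x1 = kg of ferromanganese, x2 = kg of scrap grade C, x3 = kg of pig iron, x4 = kg of scrap grade A, x5 = kg of return scrap, x6 = kg of ferrosilicon.
min 1.1x1 + 0.16x2 + 0.31x3 + 0.32x4 + 0.16x5 + 1.37x6 subject to:
  745x1 + 9x2 + 5x3 + 6x4 + 8x5 + 3x6 ≥ 428   (manganese)
  65.7x1 + 5.5x2 + 44.8x3 + 1.8x4 + 3x5 + 1.1x6 ≥ 80.2   (carbon)
  x6 ≤ 4.2
  x5 ≤ 4.1
  x1, x2, x3, x4, x5, x6 ≥ 0.
The optimal basis is {ferromanganese, pig iron}; scrap grade C, scrap grade A, return scrap, ferrosilicon drop out. Binding constraints: manganese and carbon.
Optimal quantities: ferromanganese = 0.5681 kg, pig iron = 0.9571 kg.
Cost = 1.1·0.5681 + 0.31·0.9571 = 0.92161.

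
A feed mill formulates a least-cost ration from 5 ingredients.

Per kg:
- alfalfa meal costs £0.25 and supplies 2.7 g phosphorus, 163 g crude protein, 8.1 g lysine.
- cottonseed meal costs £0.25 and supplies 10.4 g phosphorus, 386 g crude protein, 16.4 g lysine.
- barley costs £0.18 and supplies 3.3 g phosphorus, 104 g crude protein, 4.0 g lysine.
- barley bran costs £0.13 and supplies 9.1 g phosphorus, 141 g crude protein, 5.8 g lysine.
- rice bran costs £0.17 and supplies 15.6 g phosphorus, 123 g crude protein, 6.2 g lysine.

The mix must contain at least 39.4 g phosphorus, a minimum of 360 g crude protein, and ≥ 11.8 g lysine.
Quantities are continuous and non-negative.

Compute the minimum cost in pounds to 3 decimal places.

Let x1 = kg of alfalfa meal, x2 = kg of cottonseed meal, x3 = kg of barley, x4 = kg of barley bran, x5 = kg of rice bran.
Minimise 0.25x1 + 0.25x2 + 0.18x3 + 0.13x4 + 0.17x5 subject to:
  2.7x1 + 10.4x2 + 3.3x3 + 9.1x4 + 15.6x5 ≥ 39.4   (phosphorus)
  163x1 + 386x2 + 104x3 + 141x4 + 123x5 ≥ 360   (crude protein)
  8.1x1 + 16.4x2 + 4x3 + 5.8x4 + 6.2x5 ≥ 11.8   (lysine)
  x1, x2, x3, x4, x5 ≥ 0.
The optimal basis is {barley bran, rice bran}; alfalfa meal, cottonseed meal, barley drop out. The phosphorus and crude protein requirements are met with equality.
That vertex is x4 = 0.7126, x5 = 2.11.
Objective = 0.13·0.7126 + 0.17·2.11 = 0.45134.

£0.451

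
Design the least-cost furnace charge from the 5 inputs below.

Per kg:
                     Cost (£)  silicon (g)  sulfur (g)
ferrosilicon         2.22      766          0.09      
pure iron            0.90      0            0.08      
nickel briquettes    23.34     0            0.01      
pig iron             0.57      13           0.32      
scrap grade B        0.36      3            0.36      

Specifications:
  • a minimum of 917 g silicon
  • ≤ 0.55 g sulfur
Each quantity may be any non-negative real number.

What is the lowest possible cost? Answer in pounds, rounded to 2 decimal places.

Set it up as a linear program. Let x1 = kg of ferrosilicon, x2 = kg of pure iron, x3 = kg of nickel briquettes, x4 = kg of pig iron, x5 = kg of scrap grade B.
Minimize 2.22x1 + 0.9x2 + 23.34x3 + 0.57x4 + 0.36x5 subject to:
  766x1 + 13x4 + 3x5 ≥ 917   (silicon)
  0.09x1 + 0.08x2 + 0.01x3 + 0.32x4 + 0.36x5 ≤ 0.55   (sulfur)
  x1, x2, x3, x4, x5 ≥ 0.
The optimal basis is {ferrosilicon}; pure iron, nickel briquettes, pig iron, scrap grade B drop out. There the silicon constraint is tight.
Optimal quantities: ferrosilicon = 1.197 kg.
Total cost: 2.22·1.197 = 2.6573.

£2.66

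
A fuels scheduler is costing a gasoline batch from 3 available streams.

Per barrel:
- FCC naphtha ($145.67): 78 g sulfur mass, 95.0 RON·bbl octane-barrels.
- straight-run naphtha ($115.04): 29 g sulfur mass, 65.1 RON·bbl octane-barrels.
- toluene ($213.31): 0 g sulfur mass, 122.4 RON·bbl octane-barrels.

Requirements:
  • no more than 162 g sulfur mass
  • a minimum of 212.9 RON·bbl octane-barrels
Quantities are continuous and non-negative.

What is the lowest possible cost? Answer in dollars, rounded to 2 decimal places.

Treat it as an LP. Let x1 = barrels of FCC naphtha, x2 = barrels of straight-run naphtha, x3 = barrels of toluene.
Minimise 145.67x1 + 115.04x2 + 213.31x3 s.t.:
  78x1 + 29x2 ≤ 162   (sulfur mass)
  95x1 + 65.1x2 + 122.4x3 ≥ 212.9   (octane-barrels)
  x1, x2, x3 ≥ 0.
The cheapest feasible vertex uses only FCC naphtha, toluene; straight-run naphtha is not used. There the sulfur mass and octane-barrels constraints are tight.
Solving gives x1 = 2.0769, x3 = 0.12739.
Objective = 145.67·2.0769 + 213.31·0.12739 = 329.7156.

$329.72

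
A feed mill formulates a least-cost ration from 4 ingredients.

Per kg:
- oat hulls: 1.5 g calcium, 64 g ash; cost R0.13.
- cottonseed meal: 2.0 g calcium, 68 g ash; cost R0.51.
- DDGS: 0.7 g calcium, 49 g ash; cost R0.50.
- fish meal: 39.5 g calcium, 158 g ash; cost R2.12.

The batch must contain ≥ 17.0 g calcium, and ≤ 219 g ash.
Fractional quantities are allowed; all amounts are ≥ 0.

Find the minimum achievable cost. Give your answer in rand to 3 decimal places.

R0.912

Set it up as a linear program. Let x1 = kg of oat hulls, x2 = kg of cottonseed meal, x3 = kg of DDGS, x4 = kg of fish meal.
Minimize 0.13x1 + 0.51x2 + 0.5x3 + 2.12x4 subject to:
  1.5x1 + 2x2 + 0.7x3 + 39.5x4 ≥ 17   (calcium)
  64x1 + 68x2 + 49x3 + 158x4 ≤ 219   (ash)
  x1, x2, x3, x4 ≥ 0.
The cheapest feasible vertex uses only fish meal; oat hulls, cottonseed meal, DDGS are not used. The calcium requirement is met with equality.
So fish meal = 0.4304 kg.
Cost = 2.12·0.4304 = 0.91245.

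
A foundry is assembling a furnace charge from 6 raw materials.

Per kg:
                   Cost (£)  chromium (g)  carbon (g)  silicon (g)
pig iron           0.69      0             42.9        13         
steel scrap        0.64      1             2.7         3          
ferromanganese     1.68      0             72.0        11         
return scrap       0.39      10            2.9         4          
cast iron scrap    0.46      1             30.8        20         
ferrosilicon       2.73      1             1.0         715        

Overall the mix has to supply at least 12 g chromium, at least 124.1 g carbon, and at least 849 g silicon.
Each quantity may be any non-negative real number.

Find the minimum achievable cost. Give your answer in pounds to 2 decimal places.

Treat it as an LP. Let x1 = kg of pig iron, x2 = kg of steel scrap, x3 = kg of ferromanganese, x4 = kg of return scrap, x5 = kg of cast iron scrap, x6 = kg of ferrosilicon.
min 0.69x1 + 0.64x2 + 1.68x3 + 0.39x4 + 0.46x5 + 2.73x6 with:
  1x2 + 10x4 + 1x5 + 1x6 ≥ 12   (chromium)
  42.9x1 + 2.7x2 + 72x3 + 2.9x4 + 30.8x5 + 1x6 ≥ 124.1   (carbon)
  13x1 + 3x2 + 11x3 + 4x4 + 20x5 + 715x6 ≥ 849   (silicon)
  x1, x2, x3, x4, x5, x6 ≥ 0.
The cheapest feasible vertex uses only return scrap, cast iron scrap, ferrosilicon; pig iron, steel scrap, ferromanganese are not used. Binding constraints: chromium, carbon, silicon.
Solving gives x4 = 0.6998, x5 = 3.928, x6 = 1.074.
Objective = 0.39·0.6998 + 0.46·3.928 + 2.73·1.074 = 5.0118.

£5.01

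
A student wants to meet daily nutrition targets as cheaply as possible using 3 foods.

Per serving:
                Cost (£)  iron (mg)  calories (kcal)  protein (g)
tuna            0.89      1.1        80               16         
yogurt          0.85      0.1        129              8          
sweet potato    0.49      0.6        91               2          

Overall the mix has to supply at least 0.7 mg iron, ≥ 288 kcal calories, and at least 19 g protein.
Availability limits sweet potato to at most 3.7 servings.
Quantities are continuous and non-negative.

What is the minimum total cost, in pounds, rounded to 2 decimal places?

Let x1 = servings of tuna, x2 = servings of yogurt, x3 = servings of sweet potato.
min 0.89x1 + 0.85x2 + 0.49x3 s.t.:
  1.1x1 + 0.1x2 + 0.6x3 ≥ 0.7   (iron)
  80x1 + 129x2 + 91x3 ≥ 288   (calories)
  16x1 + 8x2 + 2x3 ≥ 19   (protein)
  x3 ≤ 3.7
  x1, x2, x3 ≥ 0.
The optimal mix uses every input. The iron, calories, protein requirements are met with equality.
Optimal quantities: tuna = 0.2431 servings, yogurt = 1.783 servings, sweet potato = 0.4238 servings.
Hence cost = 0.89·0.2431 + 0.85·1.783 + 0.49·0.4238 = £1.9396.

£1.94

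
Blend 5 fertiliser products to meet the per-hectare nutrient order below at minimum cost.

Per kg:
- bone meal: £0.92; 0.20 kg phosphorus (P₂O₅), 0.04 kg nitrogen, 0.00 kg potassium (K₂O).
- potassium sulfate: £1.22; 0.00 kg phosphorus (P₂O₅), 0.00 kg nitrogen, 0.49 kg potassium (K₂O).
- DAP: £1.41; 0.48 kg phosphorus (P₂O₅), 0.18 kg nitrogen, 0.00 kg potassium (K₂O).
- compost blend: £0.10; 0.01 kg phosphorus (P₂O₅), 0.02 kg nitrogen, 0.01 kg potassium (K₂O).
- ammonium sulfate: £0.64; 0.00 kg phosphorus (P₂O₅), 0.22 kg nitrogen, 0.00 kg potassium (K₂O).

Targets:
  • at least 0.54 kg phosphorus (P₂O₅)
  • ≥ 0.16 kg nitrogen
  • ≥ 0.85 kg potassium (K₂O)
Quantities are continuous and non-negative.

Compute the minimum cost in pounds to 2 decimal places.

Let x1 = kg of bone meal, x2 = kg of potassium sulfate, x3 = kg of DAP, x4 = kg of compost blend, x5 = kg of ammonium sulfate.
min 0.92x1 + 1.22x2 + 1.41x3 + 0.1x4 + 0.64x5 subject to:
  0.2x1 + 0.48x3 + 0.01x4 ≥ 0.54   (phosphorus (P₂O₅))
  0.04x1 + 0.18x3 + 0.02x4 + 0.22x5 ≥ 0.16   (nitrogen)
  0.49x2 + 0.01x4 ≥ 0.85   (potassium (K₂O))
  x1, x2, x3, x4, x5 ≥ 0.
At the optimum only potassium sulfate, DAP are positive (bone meal, compost blend, ammonium sulfate = 0). The phosphorus (P₂O₅) and potassium (K₂O) requirements are met with equality.
So potassium sulfate = 1.735 kg, DAP = 1.125 kg.
Objective = 1.22·1.735 + 1.41·1.125 = 3.7030.

£3.70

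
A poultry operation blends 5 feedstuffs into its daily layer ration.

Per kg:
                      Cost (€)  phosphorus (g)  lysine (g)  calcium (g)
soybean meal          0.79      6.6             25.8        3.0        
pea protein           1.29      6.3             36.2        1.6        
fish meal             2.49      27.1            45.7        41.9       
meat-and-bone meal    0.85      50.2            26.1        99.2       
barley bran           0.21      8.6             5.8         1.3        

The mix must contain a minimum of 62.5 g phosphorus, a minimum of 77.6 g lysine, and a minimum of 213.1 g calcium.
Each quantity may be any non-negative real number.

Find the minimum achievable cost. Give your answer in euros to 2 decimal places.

€2.48

Treat it as an LP. Let x1 = kg of soybean meal, x2 = kg of pea protein, x3 = kg of fish meal, x4 = kg of meat-and-bone meal, x5 = kg of barley bran.
Minimize 0.79x1 + 1.29x2 + 2.49x3 + 0.85x4 + 0.21x5 with:
  6.6x1 + 6.3x2 + 27.1x3 + 50.2x4 + 8.6x5 ≥ 62.5   (phosphorus)
  25.8x1 + 36.2x2 + 45.7x3 + 26.1x4 + 5.8x5 ≥ 77.6   (lysine)
  3x1 + 1.6x2 + 41.9x3 + 99.2x4 + 1.3x5 ≥ 213.1   (calcium)
  x1, x2, x3, x4, x5 ≥ 0.
The optimal basis is {soybean meal, meat-and-bone meal}; pea protein, fish meal, barley bran drop out. The lysine and calcium requirements are met with equality.
Solving gives x1 = 0.8609, x4 = 2.122.
Cost = 0.79·0.8609 + 0.85·2.122 = 2.4838.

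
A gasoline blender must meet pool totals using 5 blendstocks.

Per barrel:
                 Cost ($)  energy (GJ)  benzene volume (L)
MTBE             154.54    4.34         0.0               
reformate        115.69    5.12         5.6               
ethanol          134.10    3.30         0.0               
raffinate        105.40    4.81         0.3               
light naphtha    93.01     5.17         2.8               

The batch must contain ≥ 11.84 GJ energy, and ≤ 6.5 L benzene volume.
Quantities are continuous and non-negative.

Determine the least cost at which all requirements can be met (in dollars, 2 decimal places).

Let x1 = barrels of MTBE, x2 = barrels of reformate, x3 = barrels of ethanol, x4 = barrels of raffinate, x5 = barrels of light naphtha.
Minimise 154.54x1 + 115.69x2 + 134.1x3 + 105.4x4 + 93.01x5 s.t.:
  4.34x1 + 5.12x2 + 3.3x3 + 4.81x4 + 5.17x5 ≥ 11.84   (energy)
  5.6x2 + 0.3x4 + 2.8x5 ≤ 6.5   (benzene volume)
  x1, x2, x3, x4, x5 ≥ 0.
The minimum-cost mix takes nothing from MTBE, reformate, ethanol, raffinate — only light naphtha. There the energy constraint is tight.
Solving gives x5 = 2.29014.
Cost = 93.01·2.29014 = 213.0059.

$213.01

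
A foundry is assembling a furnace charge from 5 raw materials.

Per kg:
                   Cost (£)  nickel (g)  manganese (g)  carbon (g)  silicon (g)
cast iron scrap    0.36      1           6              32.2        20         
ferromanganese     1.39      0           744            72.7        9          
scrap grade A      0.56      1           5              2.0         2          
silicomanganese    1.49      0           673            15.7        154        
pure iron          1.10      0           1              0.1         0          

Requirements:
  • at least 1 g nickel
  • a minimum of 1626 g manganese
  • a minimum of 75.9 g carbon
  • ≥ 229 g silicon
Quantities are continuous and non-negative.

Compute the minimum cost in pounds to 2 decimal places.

£3.69

Set it up as a linear program. Let x1 = kg of cast iron scrap, x2 = kg of ferromanganese, x3 = kg of scrap grade A, x4 = kg of silicomanganese, x5 = kg of pure iron.
Minimise 0.36x1 + 1.39x2 + 0.56x3 + 1.49x4 + 1.1x5 subject to:
  1x1 + 1x3 ≥ 1   (nickel)
  6x1 + 744x2 + 5x3 + 673x4 + 1x5 ≥ 1626   (manganese)
  32.2x1 + 72.7x2 + 2x3 + 15.7x4 + 0.1x5 ≥ 75.9   (carbon)
  20x1 + 9x2 + 2x3 + 154x4 ≥ 229   (silicon)
  x1, x2, x3, x4, x5 ≥ 0.
The cheapest feasible vertex uses only cast iron scrap, ferromanganese, silicomanganese; scrap grade A, pure iron are not used. The nickel, manganese, silicon requirements are met with equality.
Solving gives x1 = 1, x2 = 1.003, x4 = 1.299.
Total cost: 0.36·1 + 1.39·1.003 + 1.49·1.299 = 3.6897.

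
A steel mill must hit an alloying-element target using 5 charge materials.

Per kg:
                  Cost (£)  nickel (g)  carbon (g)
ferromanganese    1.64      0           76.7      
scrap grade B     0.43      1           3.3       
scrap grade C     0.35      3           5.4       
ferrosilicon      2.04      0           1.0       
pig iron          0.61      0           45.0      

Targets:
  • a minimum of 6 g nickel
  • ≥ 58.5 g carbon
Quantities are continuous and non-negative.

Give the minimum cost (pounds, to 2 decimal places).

Let x1 = kg of ferromanganese, x2 = kg of scrap grade B, x3 = kg of scrap grade C, x4 = kg of ferrosilicon, x5 = kg of pig iron.
min 1.64x1 + 0.43x2 + 0.35x3 + 2.04x4 + 0.61x5 subject to:
  1x2 + 3x3 ≥ 6   (nickel)
  76.7x1 + 3.3x2 + 5.4x3 + 1x4 + 45x5 ≥ 58.5   (carbon)
  x1, x2, x3, x4, x5 ≥ 0.
The cheapest feasible vertex uses only scrap grade C, pig iron; ferromanganese, scrap grade B, ferrosilicon are not used. The nickel and carbon requirements are met with equality.
That vertex is x3 = 2, x5 = 1.06.
Hence cost = 0.35·2 + 0.61·1.06 = £1.3466.

£1.35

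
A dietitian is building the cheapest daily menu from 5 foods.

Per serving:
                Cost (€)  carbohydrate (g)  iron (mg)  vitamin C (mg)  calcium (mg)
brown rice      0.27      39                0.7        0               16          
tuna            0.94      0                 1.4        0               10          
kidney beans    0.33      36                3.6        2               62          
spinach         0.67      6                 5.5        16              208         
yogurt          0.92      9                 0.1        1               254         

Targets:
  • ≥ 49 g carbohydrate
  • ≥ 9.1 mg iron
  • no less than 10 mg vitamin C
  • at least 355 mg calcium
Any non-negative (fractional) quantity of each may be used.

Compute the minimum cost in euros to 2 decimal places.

€1.29

Treat it as an LP. Let x1 = servings of brown rice, x2 = servings of tuna, x3 = servings of kidney beans, x4 = servings of spinach, x5 = servings of yogurt.
Minimize 0.27x1 + 0.94x2 + 0.33x3 + 0.67x4 + 0.92x5 subject to:
  39x1 + 36x3 + 6x4 + 9x5 ≥ 49   (carbohydrate)
  0.7x1 + 1.4x2 + 3.6x3 + 5.5x4 + 0.1x5 ≥ 9.1   (iron)
  2x3 + 16x4 + 1x5 ≥ 10   (vitamin C)
  16x1 + 10x2 + 62x3 + 208x4 + 254x5 ≥ 355   (calcium)
  x1, x2, x3, x4, x5 ≥ 0.
The minimum-cost mix takes nothing from brown rice, tuna, yogurt — only kidney beans, spinach. The carbohydrate and calcium requirements are met with equality.
Solving gives x3 = 1.133, x4 = 1.369.
Objective = 0.33·1.133 + 0.67·1.369 = 1.2911.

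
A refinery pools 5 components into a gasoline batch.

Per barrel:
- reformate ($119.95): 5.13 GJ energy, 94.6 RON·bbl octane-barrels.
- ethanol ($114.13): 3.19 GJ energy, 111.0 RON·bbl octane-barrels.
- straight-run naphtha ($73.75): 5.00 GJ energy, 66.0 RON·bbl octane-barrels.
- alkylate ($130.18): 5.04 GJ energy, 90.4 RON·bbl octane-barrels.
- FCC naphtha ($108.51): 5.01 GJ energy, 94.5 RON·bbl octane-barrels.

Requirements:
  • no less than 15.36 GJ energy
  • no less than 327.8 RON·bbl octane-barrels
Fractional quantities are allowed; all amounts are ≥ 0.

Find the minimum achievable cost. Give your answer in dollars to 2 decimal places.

$348.31

Set it up as a linear program. Let x1 = barrels of reformate, x2 = barrels of ethanol, x3 = barrels of straight-run naphtha, x4 = barrels of alkylate, x5 = barrels of FCC naphtha.
Minimize 119.95x1 + 114.13x2 + 73.75x3 + 130.18x4 + 108.51x5 with:
  5.13x1 + 3.19x2 + 5x3 + 5.04x4 + 5.01x5 ≥ 15.36   (energy)
  94.6x1 + 111x2 + 66x3 + 90.4x4 + 94.5x5 ≥ 327.8   (octane-barrels)
  x1, x2, x3, x4, x5 ≥ 0.
The minimum-cost mix takes nothing from reformate, alkylate, FCC naphtha — only ethanol, straight-run naphtha. There the energy and octane-barrels constraints are tight.
So ethanol = 1.8151 barrels, straight-run naphtha = 1.9139 barrels.
Objective = 114.13·1.8151 + 73.75·1.9139 = 348.3075.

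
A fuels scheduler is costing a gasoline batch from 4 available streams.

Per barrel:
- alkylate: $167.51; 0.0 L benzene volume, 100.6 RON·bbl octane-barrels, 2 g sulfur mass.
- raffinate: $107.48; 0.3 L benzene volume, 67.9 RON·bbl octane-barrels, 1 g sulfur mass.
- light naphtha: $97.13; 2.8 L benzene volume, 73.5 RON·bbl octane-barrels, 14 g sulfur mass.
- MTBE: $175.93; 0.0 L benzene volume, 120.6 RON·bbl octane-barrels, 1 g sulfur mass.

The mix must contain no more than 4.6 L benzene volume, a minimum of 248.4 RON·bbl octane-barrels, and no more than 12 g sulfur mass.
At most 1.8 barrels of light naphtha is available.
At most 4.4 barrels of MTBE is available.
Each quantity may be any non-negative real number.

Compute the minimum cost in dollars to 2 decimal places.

$354.87

Treat it as an LP. Let x1 = barrels of alkylate, x2 = barrels of raffinate, x3 = barrels of light naphtha, x4 = barrels of MTBE.
Minimize 167.51x1 + 107.48x2 + 97.13x3 + 175.93x4 s.t.:
  0.3x2 + 2.8x3 ≤ 4.6   (benzene volume)
  100.6x1 + 67.9x2 + 73.5x3 + 120.6x4 ≥ 248.4   (octane-barrels)
  2x1 + 1x2 + 14x3 + 1x4 ≤ 12   (sulfur mass)
  x3 ≤ 1.8
  x4 ≤ 4.4
  x1, x2, x3, x4 ≥ 0.
The cheapest feasible vertex uses only light naphtha, MTBE; alkylate, raffinate are not used. The octane-barrels and sulfur mass requirements are met with equality.
Solving gives x3 = 0.742337, x4 = 1.60728.
Hence cost = 97.13·0.742337 + 175.93·1.60728 = $354.8720.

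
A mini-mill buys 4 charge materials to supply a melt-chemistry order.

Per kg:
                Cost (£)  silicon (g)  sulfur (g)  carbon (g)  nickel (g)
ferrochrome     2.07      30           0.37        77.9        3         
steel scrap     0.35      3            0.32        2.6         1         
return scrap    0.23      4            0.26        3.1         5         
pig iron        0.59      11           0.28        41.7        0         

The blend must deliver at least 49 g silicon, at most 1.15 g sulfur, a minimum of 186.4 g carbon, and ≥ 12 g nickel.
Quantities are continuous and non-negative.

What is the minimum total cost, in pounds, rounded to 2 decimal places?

£5.03

Let x1 = kg of ferrochrome, x2 = kg of steel scrap, x3 = kg of return scrap, x4 = kg of pig iron.
Minimize 2.07x1 + 0.35x2 + 0.23x3 + 0.59x4 subject to:
  30x1 + 3x2 + 4x3 + 11x4 ≥ 49   (silicon)
  0.37x1 + 0.32x2 + 0.26x3 + 0.28x4 ≤ 1.15   (sulfur)
  77.9x1 + 2.6x2 + 3.1x3 + 41.7x4 ≥ 186.4   (carbon)
  3x1 + 1x2 + 5x3 ≥ 12   (nickel)
  x1, x2, x3, x4 ≥ 0.
The optimal basis is {ferrochrome, return scrap, pig iron}; steel scrap drops out. There the sulfur, carbon, nickel constraints are tight.
That vertex is x1 = 2.278, x3 = 1.033, x4 = 0.1374.
Cost = 2.07·2.278 + 0.23·1.033 + 0.59·0.1374 = 5.0341.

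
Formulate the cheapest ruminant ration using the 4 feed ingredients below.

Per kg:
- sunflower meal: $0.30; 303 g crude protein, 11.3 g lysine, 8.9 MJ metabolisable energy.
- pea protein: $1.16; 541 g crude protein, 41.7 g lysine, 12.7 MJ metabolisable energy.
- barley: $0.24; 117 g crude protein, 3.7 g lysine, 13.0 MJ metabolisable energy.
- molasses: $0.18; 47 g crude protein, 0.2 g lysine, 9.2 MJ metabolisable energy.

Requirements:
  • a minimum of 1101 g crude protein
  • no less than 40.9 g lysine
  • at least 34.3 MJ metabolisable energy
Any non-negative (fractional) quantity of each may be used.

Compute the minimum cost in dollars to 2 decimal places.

This is a linear program. Let x1 = kg of sunflower meal, x2 = kg of pea protein, x3 = kg of barley, x4 = kg of molasses.
min 0.3x1 + 1.16x2 + 0.24x3 + 0.18x4 s.t.:
  303x1 + 541x2 + 117x3 + 47x4 ≥ 1101   (crude protein)
  11.3x1 + 41.7x2 + 3.7x3 + 0.2x4 ≥ 40.9   (lysine)
  8.9x1 + 12.7x2 + 13x3 + 9.2x4 ≥ 34.3   (metabolisable energy)
  x1, x2, x3, x4 ≥ 0.
The cheapest feasible vertex uses only sunflower meal, barley; pea protein, molasses are not used. The crude protein and metabolisable energy requirements are met with equality.
Optimal quantities: sunflower meal = 3.555 kg, barley = 0.205 kg.
Cost = 0.3·3.555 + 0.24·0.205 = 1.1157.

$1.12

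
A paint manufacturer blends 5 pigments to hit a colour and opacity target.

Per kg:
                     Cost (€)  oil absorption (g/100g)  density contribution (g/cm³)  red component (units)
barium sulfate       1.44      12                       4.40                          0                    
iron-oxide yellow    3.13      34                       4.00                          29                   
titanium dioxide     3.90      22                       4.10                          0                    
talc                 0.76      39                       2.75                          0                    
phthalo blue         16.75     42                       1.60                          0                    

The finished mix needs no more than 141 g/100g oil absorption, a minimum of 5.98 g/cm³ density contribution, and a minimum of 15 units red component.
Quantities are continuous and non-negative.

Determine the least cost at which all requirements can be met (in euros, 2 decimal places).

Set it up as a linear program. Let x1 = kg of barium sulfate, x2 = kg of iron-oxide yellow, x3 = kg of titanium dioxide, x4 = kg of talc, x5 = kg of phthalo blue.
min 1.44x1 + 3.13x2 + 3.9x3 + 0.76x4 + 16.75x5 with:
  12x1 + 34x2 + 22x3 + 39x4 + 42x5 ≤ 141   (oil absorption)
  4.4x1 + 4x2 + 4.1x3 + 2.75x4 + 1.6x5 ≥ 5.98   (density contribution)
  29x2 ≥ 15   (red component)
  x1, x2, x3, x4, x5 ≥ 0.
The optimal basis is {iron-oxide yellow, talc}; barium sulfate, titanium dioxide, phthalo blue drop out. The density contribution and red component requirements are met with equality.
That vertex is x2 = 0.5172, x4 = 1.422.
Hence cost = 3.13·0.5172 + 0.76·1.422 = €2.6996.

€2.70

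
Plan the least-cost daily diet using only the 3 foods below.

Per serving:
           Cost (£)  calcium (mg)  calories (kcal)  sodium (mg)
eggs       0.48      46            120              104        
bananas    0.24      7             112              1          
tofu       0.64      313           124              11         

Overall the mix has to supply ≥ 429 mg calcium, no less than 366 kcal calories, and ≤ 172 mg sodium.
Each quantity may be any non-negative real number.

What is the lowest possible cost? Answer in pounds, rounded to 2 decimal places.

Let x1 = servings of eggs, x2 = servings of bananas, x3 = servings of tofu.
min 0.48x1 + 0.24x2 + 0.64x3 with:
  46x1 + 7x2 + 313x3 ≥ 429   (calcium)
  120x1 + 112x2 + 124x3 ≥ 366   (calories)
  104x1 + 1x2 + 11x3 ≤ 172   (sodium)
  x1, x2, x3 ≥ 0.
At the optimum only bananas, tofu are positive (eggs = 0). The calcium and calories requirements are met with equality.
Optimal quantities: bananas = 1.795 servings, tofu = 1.33 servings.
Cost = 0.24·1.795 + 0.64·1.33 = 1.2820.

£1.28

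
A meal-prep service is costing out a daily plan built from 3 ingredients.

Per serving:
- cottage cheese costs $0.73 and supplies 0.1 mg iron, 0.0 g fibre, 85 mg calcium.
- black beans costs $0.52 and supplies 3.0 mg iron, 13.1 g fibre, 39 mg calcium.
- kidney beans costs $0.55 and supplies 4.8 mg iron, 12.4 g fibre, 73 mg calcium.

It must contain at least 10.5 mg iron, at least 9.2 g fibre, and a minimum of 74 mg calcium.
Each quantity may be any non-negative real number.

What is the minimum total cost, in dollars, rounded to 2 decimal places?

$1.20

This is a linear program. Let x1 = servings of cottage cheese, x2 = servings of black beans, x3 = servings of kidney beans.
Minimize 0.73x1 + 0.52x2 + 0.55x3 s.t.:
  0.1x1 + 3x2 + 4.8x3 ≥ 10.5   (iron)
  13.1x2 + 12.4x3 ≥ 9.2   (fibre)
  85x1 + 39x2 + 73x3 ≥ 74   (calcium)
  x1, x2, x3 ≥ 0.
The optimal basis is {kidney beans}; cottage cheese, black beans drop out. The iron requirement is met with equality.
Solving gives x3 = 2.188.
Total cost: 0.55·2.188 = 1.2034.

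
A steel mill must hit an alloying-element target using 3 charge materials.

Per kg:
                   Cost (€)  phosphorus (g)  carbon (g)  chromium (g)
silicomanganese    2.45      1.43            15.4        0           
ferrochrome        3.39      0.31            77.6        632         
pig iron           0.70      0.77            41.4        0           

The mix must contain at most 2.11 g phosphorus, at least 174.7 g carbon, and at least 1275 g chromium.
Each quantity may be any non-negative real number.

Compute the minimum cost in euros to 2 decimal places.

Treat it as an LP. Let x1 = kg of silicomanganese, x2 = kg of ferrochrome, x3 = kg of pig iron.
min 2.45x1 + 3.39x2 + 0.7x3 with:
  1.43x1 + 0.31x2 + 0.77x3 ≤ 2.11   (phosphorus)
  15.4x1 + 77.6x2 + 41.4x3 ≥ 174.7   (carbon)
  632x2 ≥ 1275   (chromium)
  x1, x2, x3 ≥ 0.
The minimum-cost mix takes nothing from silicomanganese — only ferrochrome, pig iron. Binding constraints: carbon and chromium.
Solving gives x2 = 2.0174, x3 = 0.43839.
Total cost: 3.39·2.0174 + 0.7·0.43839 = 7.1459.

€7.15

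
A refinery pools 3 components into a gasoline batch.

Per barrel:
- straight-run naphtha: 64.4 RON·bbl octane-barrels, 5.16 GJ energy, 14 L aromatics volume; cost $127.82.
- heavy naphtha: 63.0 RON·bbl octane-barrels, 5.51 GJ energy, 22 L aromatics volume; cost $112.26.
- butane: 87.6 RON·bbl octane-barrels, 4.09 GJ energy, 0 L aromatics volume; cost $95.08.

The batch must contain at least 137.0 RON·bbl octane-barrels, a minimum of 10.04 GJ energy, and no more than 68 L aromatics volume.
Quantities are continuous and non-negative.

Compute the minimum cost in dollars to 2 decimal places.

$210.94

Let x1 = barrels of straight-run naphtha, x2 = barrels of heavy naphtha, x3 = barrels of butane.
min 127.82x1 + 112.26x2 + 95.08x3 s.t.:
  64.4x1 + 63x2 + 87.6x3 ≥ 137   (octane-barrels)
  5.16x1 + 5.51x2 + 4.09x3 ≥ 10.04   (energy)
  14x1 + 22x2 ≤ 68   (aromatics volume)
  x1, x2, x3 ≥ 0.
At the optimum only heavy naphtha, butane are positive (straight-run naphtha = 0). There the octane-barrels and energy constraints are tight.
Solving gives x2 = 1.4185, x3 = 0.54376.
Total cost: 112.26·1.4185 + 95.08·0.54376 = 210.9415.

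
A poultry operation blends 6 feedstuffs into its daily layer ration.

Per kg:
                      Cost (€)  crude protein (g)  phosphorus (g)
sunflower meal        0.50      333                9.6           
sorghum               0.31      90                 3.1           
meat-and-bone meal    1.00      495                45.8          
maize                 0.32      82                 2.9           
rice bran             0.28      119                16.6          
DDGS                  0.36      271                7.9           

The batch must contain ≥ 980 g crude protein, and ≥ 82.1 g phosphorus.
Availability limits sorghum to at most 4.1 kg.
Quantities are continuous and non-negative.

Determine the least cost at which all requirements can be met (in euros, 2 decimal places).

Set it up as a linear program. Let x1 = kg of sunflower meal, x2 = kg of sorghum, x3 = kg of meat-and-bone meal, x4 = kg of maize, x5 = kg of rice bran, x6 = kg of DDGS.
Minimize 0.5x1 + 0.31x2 + 1x3 + 0.32x4 + 0.28x5 + 0.36x6 s.t.:
  333x1 + 90x2 + 495x3 + 82x4 + 119x5 + 271x6 ≥ 980   (crude protein)
  9.6x1 + 3.1x2 + 45.8x3 + 2.9x4 + 16.6x5 + 7.9x6 ≥ 82.1   (phosphorus)
  x2 ≤ 4.1
  x1, x2, x3, x4, x5, x6 ≥ 0.
The minimum-cost mix takes nothing from sunflower meal, sorghum, meat-and-bone meal, maize — only rice bran, DDGS. There the crude protein and phosphorus constraints are tight.
So rice bran = 4.077 kg, DDGS = 1.826 kg.
Cost = 0.28·4.077 + 0.36·1.826 = 1.7989.

€1.80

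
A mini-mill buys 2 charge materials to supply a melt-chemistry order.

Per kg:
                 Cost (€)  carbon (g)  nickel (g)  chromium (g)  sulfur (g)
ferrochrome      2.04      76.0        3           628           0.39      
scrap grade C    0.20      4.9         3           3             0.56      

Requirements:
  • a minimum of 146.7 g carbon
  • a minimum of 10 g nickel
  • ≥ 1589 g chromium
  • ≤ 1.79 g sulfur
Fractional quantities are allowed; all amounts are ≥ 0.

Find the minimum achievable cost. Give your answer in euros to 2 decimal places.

Let x1 = kg of ferrochrome, x2 = kg of scrap grade C.
min 2.04x1 + 0.2x2 s.t.:
  76x1 + 4.9x2 ≥ 146.7   (carbon)
  3x1 + 3x2 ≥ 10   (nickel)
  628x1 + 3x2 ≥ 1589   (chromium)
  0.39x1 + 0.56x2 ≤ 1.79   (sulfur)
  x1, x2 ≥ 0.
Both inputs are positive at the optimum. Binding constraints: nickel and chromium.
Optimal quantities: ferrochrome = 2.5264 kg, scrap grade C = 0.80693 kg.
Total cost: 2.04·2.5264 + 0.2·0.80693 = 5.3152.

€5.32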